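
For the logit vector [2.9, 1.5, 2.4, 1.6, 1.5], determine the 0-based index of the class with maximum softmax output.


Softmax is a monotonic transformation, so it preserves the argmax.
We need to find the index of the maximum logit.
Index 0: 2.9
Index 1: 1.5
Index 2: 2.4
Index 3: 1.6
Index 4: 1.5
Maximum logit = 2.9 at index 0

0


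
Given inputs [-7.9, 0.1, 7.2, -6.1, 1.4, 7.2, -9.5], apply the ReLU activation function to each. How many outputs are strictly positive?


ReLU(x) = max(0, x) for each element:
ReLU(-7.9) = 0
ReLU(0.1) = 0.1
ReLU(7.2) = 7.2
ReLU(-6.1) = 0
ReLU(1.4) = 1.4
ReLU(7.2) = 7.2
ReLU(-9.5) = 0
Active neurons (>0): 4

4


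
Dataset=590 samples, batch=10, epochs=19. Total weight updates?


Iterations per epoch = 590 / 10 = 59
Total updates = iterations_per_epoch * epochs
= 59 * 19
= 1121

1121


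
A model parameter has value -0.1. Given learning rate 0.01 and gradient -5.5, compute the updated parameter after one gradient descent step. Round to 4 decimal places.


w_new = w_old - lr * gradient
= -0.1 - 0.01 * -5.5
= -0.1 - (-0.055)
= -0.0450

-0.0450


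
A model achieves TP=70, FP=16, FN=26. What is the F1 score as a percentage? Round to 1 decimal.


Precision = TP / (TP + FP) = 70 / 86 = 0.814
Recall = TP / (TP + FN) = 70 / 96 = 0.7292
F1 = 2 * P * R / (P + R)
= 2 * 0.814 * 0.7292 / (0.814 + 0.7292)
= 1.187 / 1.5431
= 0.7692
As percentage: 76.9%

76.9


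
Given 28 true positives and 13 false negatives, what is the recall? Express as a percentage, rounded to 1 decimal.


Recall = TP / (TP + FN) * 100
= 28 / (28 + 13)
= 28 / 41
= 0.6829
= 68.3%

68.3


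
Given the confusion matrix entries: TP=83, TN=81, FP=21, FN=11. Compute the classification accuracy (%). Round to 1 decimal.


Accuracy = (TP + TN) / (TP + TN + FP + FN) * 100
= (83 + 81) / (83 + 81 + 21 + 11)
= 164 / 196
= 0.8367
= 83.7%

83.7


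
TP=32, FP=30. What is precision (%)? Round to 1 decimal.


Precision = TP / (TP + FP) * 100
= 32 / (32 + 30)
= 32 / 62
= 0.5161
= 51.6%

51.6


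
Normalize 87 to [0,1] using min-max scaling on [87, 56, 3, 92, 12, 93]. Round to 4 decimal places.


Min = 3, Max = 93
Range = 93 - 3 = 90
Scaled = (x - min) / (max - min)
= (87 - 3) / 90
= 84 / 90
= 0.9333

0.9333


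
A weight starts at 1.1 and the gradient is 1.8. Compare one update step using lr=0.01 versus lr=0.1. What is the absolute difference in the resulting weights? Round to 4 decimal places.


With lr=0.01: w_new = 1.1 - 0.01 * 1.8 = 1.082
With lr=0.1: w_new = 1.1 - 0.1 * 1.8 = 0.92
Absolute difference = |1.082 - 0.92|
= 0.1620

0.1620


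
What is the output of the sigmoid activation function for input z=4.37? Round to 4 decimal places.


sigmoid(z) = 1 / (1 + exp(-z))
exp(-(4.37)) = exp(-4.37) = 0.0127
1 + 0.0127 = 1.0127
1 / 1.0127 = 0.9875

0.9875


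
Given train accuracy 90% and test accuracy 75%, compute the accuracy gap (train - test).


Gap = train_accuracy - test_accuracy
= 90 - 75
= 15%
This gap suggests the model is overfitting.

15


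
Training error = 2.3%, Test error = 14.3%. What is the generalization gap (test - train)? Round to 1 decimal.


Generalization gap = test_error - train_error
= 14.3 - 2.3
= 12.0%
A large gap suggests overfitting.

12.0


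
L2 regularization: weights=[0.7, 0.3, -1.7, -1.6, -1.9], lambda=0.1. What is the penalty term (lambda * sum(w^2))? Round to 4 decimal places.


Squaring each weight:
0.7^2 = 0.49
0.3^2 = 0.09
(-1.7)^2 = 2.89
(-1.6)^2 = 2.56
(-1.9)^2 = 3.61
Sum of squares = 9.64
Penalty = 0.1 * 9.64 = 0.9640

0.9640


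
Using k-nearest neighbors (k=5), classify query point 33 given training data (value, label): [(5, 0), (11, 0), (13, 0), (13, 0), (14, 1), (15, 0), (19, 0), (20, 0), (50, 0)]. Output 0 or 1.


Distances from query 33:
Point 20 (class 0): distance = 13
Point 19 (class 0): distance = 14
Point 50 (class 0): distance = 17
Point 15 (class 0): distance = 18
Point 14 (class 1): distance = 19
K=5 nearest neighbors: classes = [0, 0, 0, 0, 1]
Votes for class 1: 1 / 5
Majority vote => class 0

0


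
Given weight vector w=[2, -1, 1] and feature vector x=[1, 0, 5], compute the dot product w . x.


Element-wise products:
2 * 1 = 2
-1 * 0 = 0
1 * 5 = 5
Sum = 2 + 0 + 5
= 7

7


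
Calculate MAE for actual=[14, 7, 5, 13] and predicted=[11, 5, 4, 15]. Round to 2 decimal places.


Absolute errors: [3, 2, 1, 2]
Sum of absolute errors = 8
MAE = 8 / 4 = 2.00

2.00


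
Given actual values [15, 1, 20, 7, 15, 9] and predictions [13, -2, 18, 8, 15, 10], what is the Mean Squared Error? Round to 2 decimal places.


Differences: [2, 3, 2, -1, 0, -1]
Squared errors: [4, 9, 4, 1, 0, 1]
Sum of squared errors = 19
MSE = 19 / 6 = 3.17

3.17


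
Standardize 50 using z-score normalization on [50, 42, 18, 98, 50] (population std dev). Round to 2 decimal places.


Mean = (50 + 42 + 18 + 98 + 50) / 5 = 51.6
Variance = sum((x_i - mean)^2) / n = 675.84
Std = sqrt(675.84) = 25.9969
Z = (x - mean) / std
= (50 - 51.6) / 25.9969
= -1.6 / 25.9969
= -0.06

-0.06


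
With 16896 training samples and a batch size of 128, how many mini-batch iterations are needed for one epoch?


Iterations per epoch = dataset_size / batch_size
= 16896 / 128
= 132

132


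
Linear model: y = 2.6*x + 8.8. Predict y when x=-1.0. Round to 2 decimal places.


y = 2.6 * -1.0 + (8.8)
= -2.6 + (8.8)
= 6.20

6.20


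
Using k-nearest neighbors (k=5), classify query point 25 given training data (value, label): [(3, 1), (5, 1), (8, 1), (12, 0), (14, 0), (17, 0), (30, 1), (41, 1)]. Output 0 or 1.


Distances from query 25:
Point 30 (class 1): distance = 5
Point 17 (class 0): distance = 8
Point 14 (class 0): distance = 11
Point 12 (class 0): distance = 13
Point 41 (class 1): distance = 16
K=5 nearest neighbors: classes = [1, 0, 0, 0, 1]
Votes for class 1: 2 / 5
Majority vote => class 0

0


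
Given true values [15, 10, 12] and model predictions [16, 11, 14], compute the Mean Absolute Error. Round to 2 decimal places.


Absolute errors: [1, 1, 2]
Sum of absolute errors = 4
MAE = 4 / 3 = 1.33

1.33


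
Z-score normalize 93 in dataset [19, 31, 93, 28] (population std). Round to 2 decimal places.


Mean = (19 + 31 + 93 + 28) / 4 = 42.75
Variance = sum((x_i - mean)^2) / n = 861.1875
Std = sqrt(861.1875) = 29.346
Z = (x - mean) / std
= (93 - 42.75) / 29.346
= 50.25 / 29.346
= 1.71

1.71


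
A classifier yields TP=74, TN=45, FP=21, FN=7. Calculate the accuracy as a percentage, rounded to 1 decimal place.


Accuracy = (TP + TN) / (TP + TN + FP + FN) * 100
= (74 + 45) / (74 + 45 + 21 + 7)
= 119 / 147
= 0.8095
= 81.0%

81.0


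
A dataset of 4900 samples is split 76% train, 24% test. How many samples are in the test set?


Train samples = 4900 * 76% = 3724
Test samples = 4900 - 3724
= 1176

1176


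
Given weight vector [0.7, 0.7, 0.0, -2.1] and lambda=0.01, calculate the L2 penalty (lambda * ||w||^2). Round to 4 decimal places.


Squaring each weight:
0.7^2 = 0.49
0.7^2 = 0.49
0.0^2 = 0.0
(-2.1)^2 = 4.41
Sum of squares = 5.39
Penalty = 0.01 * 5.39 = 0.0539

0.0539


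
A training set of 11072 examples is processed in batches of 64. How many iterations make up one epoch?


Iterations per epoch = dataset_size / batch_size
= 11072 / 64
= 173

173


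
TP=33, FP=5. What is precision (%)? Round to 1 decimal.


Precision = TP / (TP + FP) * 100
= 33 / (33 + 5)
= 33 / 38
= 0.8684
= 86.8%

86.8


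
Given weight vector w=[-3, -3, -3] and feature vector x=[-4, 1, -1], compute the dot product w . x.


Element-wise products:
-3 * -4 = 12
-3 * 1 = -3
-3 * -1 = 3
Sum = 12 + -3 + 3
= 12

12


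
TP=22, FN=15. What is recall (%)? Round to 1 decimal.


Recall = TP / (TP + FN) * 100
= 22 / (22 + 15)
= 22 / 37
= 0.5946
= 59.5%

59.5


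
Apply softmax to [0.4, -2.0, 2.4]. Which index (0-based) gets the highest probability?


Softmax is a monotonic transformation, so it preserves the argmax.
We need to find the index of the maximum logit.
Index 0: 0.4
Index 1: -2.0
Index 2: 2.4
Maximum logit = 2.4 at index 2

2


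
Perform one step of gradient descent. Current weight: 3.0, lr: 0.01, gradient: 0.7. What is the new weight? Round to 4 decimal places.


w_new = w_old - lr * gradient
= 3.0 - 0.01 * 0.7
= 3.0 - (0.007)
= 2.9930

2.9930


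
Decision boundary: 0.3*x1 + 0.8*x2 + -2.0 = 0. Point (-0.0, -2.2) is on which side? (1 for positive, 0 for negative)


Compute 0.3 * -0.0 + 0.8 * -2.2 + -2.0
= -0.0 + -1.76 + -2.0
= -3.76
Since -3.76 < 0, the point is on the negative side.

0


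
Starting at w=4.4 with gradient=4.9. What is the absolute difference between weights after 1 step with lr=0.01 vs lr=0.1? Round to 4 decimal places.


With lr=0.01: w_new = 4.4 - 0.01 * 4.9 = 4.351
With lr=0.1: w_new = 4.4 - 0.1 * 4.9 = 3.91
Absolute difference = |4.351 - 3.91|
= 0.4410

0.4410


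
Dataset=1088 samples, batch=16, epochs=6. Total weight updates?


Iterations per epoch = 1088 / 16 = 68
Total updates = iterations_per_epoch * epochs
= 68 * 6
= 408

408


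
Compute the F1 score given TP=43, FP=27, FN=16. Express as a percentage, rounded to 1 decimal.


Precision = TP / (TP + FP) = 43 / 70 = 0.6143
Recall = TP / (TP + FN) = 43 / 59 = 0.7288
F1 = 2 * P * R / (P + R)
= 2 * 0.6143 * 0.7288 / (0.6143 + 0.7288)
= 0.8954 / 1.3431
= 0.6667
As percentage: 66.7%

66.7


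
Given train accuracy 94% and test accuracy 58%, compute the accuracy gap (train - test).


Gap = train_accuracy - test_accuracy
= 94 - 58
= 36%
This large gap strongly indicates overfitting.

36


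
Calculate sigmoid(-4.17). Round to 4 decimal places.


sigmoid(z) = 1 / (1 + exp(-z))
exp(-(-4.17)) = exp(4.17) = 64.7155
1 + 64.7155 = 65.7155
1 / 65.7155 = 0.0152

0.0152


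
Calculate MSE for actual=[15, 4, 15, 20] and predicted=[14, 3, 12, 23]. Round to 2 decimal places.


Differences: [1, 1, 3, -3]
Squared errors: [1, 1, 9, 9]
Sum of squared errors = 20
MSE = 20 / 4 = 5.00

5.00


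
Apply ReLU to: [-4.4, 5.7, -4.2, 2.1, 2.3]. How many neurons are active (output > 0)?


ReLU(x) = max(0, x) for each element:
ReLU(-4.4) = 0
ReLU(5.7) = 5.7
ReLU(-4.2) = 0
ReLU(2.1) = 2.1
ReLU(2.3) = 2.3
Active neurons (>0): 3

3


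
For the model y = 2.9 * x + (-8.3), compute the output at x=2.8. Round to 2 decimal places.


y = 2.9 * 2.8 + (-8.3)
= 8.12 + (-8.3)
= -0.18

-0.18


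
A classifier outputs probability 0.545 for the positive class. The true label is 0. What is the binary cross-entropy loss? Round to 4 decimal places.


For y=0: Loss = -log(1-p)
= -log(1 - 0.545)
= -log(0.455)
= -(-0.7875)
= 0.7875

0.7875


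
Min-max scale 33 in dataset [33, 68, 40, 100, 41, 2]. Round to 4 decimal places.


Min = 2, Max = 100
Range = 100 - 2 = 98
Scaled = (x - min) / (max - min)
= (33 - 2) / 98
= 31 / 98
= 0.3163

0.3163


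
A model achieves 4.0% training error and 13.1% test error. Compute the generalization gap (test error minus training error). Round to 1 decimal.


Generalization gap = test_error - train_error
= 13.1 - 4.0
= 9.1%
A moderate gap.

9.1


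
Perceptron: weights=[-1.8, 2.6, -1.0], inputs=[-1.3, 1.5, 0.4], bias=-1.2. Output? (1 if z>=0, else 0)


z = w . x + b
= -1.8*-1.3 + 2.6*1.5 + -1.0*0.4 + -1.2
= 2.34 + 3.9 + -0.4 + -1.2
= 5.84 + -1.2
= 4.64
Since z = 4.64 >= 0, output = 1

1


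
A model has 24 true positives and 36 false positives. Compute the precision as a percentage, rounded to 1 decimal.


Precision = TP / (TP + FP) * 100
= 24 / (24 + 36)
= 24 / 60
= 0.4
= 40.0%

40.0


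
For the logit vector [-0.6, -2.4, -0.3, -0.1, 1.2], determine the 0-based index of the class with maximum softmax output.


Softmax is a monotonic transformation, so it preserves the argmax.
We need to find the index of the maximum logit.
Index 0: -0.6
Index 1: -2.4
Index 2: -0.3
Index 3: -0.1
Index 4: 1.2
Maximum logit = 1.2 at index 4

4


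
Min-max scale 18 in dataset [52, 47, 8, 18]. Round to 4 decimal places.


Min = 8, Max = 52
Range = 52 - 8 = 44
Scaled = (x - min) / (max - min)
= (18 - 8) / 44
= 10 / 44
= 0.2273

0.2273


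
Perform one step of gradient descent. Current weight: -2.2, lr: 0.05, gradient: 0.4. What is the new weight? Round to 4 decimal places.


w_new = w_old - lr * gradient
= -2.2 - 0.05 * 0.4
= -2.2 - (0.02)
= -2.2200

-2.2200


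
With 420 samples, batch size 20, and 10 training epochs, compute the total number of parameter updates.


Iterations per epoch = 420 / 20 = 21
Total updates = iterations_per_epoch * epochs
= 21 * 10
= 210

210


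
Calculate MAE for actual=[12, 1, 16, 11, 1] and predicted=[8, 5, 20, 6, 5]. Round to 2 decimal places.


Absolute errors: [4, 4, 4, 5, 4]
Sum of absolute errors = 21
MAE = 21 / 5 = 4.20

4.20


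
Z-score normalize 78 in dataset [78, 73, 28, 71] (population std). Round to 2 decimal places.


Mean = (78 + 73 + 28 + 71) / 4 = 62.5
Variance = sum((x_i - mean)^2) / n = 403.25
Std = sqrt(403.25) = 20.0811
Z = (x - mean) / std
= (78 - 62.5) / 20.0811
= 15.5 / 20.0811
= 0.77

0.77


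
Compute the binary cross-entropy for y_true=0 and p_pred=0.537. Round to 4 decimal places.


For y=0: Loss = -log(1-p)
= -log(1 - 0.537)
= -log(0.463)
= -(-0.77)
= 0.7700

0.7700


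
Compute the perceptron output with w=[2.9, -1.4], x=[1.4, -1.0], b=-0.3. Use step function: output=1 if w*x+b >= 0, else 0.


z = w . x + b
= 2.9*1.4 + -1.4*-1.0 + -0.3
= 4.06 + 1.4 + -0.3
= 5.46 + -0.3
= 5.16
Since z = 5.16 >= 0, output = 1

1


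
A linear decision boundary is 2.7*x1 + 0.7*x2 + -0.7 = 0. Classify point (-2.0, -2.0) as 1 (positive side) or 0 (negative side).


Compute 2.7 * -2.0 + 0.7 * -2.0 + -0.7
= -5.4 + -1.4 + -0.7
= -7.5
Since -7.5 < 0, the point is on the negative side.

0


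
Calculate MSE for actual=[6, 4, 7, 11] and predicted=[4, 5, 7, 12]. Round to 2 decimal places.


Differences: [2, -1, 0, -1]
Squared errors: [4, 1, 0, 1]
Sum of squared errors = 6
MSE = 6 / 4 = 1.50

1.50


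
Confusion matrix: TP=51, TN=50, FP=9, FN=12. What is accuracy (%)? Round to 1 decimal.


Accuracy = (TP + TN) / (TP + TN + FP + FN) * 100
= (51 + 50) / (51 + 50 + 9 + 12)
= 101 / 122
= 0.8279
= 82.8%

82.8


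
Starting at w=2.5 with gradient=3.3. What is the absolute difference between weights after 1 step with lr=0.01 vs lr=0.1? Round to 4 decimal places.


With lr=0.01: w_new = 2.5 - 0.01 * 3.3 = 2.467
With lr=0.1: w_new = 2.5 - 0.1 * 3.3 = 2.17
Absolute difference = |2.467 - 2.17|
= 0.2970

0.2970


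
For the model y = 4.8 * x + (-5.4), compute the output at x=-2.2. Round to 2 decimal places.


y = 4.8 * -2.2 + (-5.4)
= -10.56 + (-5.4)
= -15.96

-15.96


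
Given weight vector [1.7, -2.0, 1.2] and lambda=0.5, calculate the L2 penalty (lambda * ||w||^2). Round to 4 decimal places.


Squaring each weight:
1.7^2 = 2.89
(-2.0)^2 = 4.0
1.2^2 = 1.44
Sum of squares = 8.33
Penalty = 0.5 * 8.33 = 4.1650

4.1650


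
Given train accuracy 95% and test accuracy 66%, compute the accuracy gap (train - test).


Gap = train_accuracy - test_accuracy
= 95 - 66
= 29%
This large gap strongly indicates overfitting.

29


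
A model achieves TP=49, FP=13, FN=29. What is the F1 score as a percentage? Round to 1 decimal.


Precision = TP / (TP + FP) = 49 / 62 = 0.7903
Recall = TP / (TP + FN) = 49 / 78 = 0.6282
F1 = 2 * P * R / (P + R)
= 2 * 0.7903 * 0.6282 / (0.7903 + 0.6282)
= 0.993 / 1.4185
= 0.7
As percentage: 70.0%

70.0


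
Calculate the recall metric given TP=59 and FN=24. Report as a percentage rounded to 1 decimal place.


Recall = TP / (TP + FN) * 100
= 59 / (59 + 24)
= 59 / 83
= 0.7108
= 71.1%

71.1


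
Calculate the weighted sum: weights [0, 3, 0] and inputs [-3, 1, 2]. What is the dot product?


Element-wise products:
0 * -3 = 0
3 * 1 = 3
0 * 2 = 0
Sum = 0 + 3 + 0
= 3

3


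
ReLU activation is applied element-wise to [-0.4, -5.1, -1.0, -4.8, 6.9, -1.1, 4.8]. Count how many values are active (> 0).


ReLU(x) = max(0, x) for each element:
ReLU(-0.4) = 0
ReLU(-5.1) = 0
ReLU(-1.0) = 0
ReLU(-4.8) = 0
ReLU(6.9) = 6.9
ReLU(-1.1) = 0
ReLU(4.8) = 4.8
Active neurons (>0): 2

2


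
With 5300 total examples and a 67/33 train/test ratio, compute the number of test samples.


Train samples = 5300 * 67% = 3551
Test samples = 5300 - 3551
= 1749

1749


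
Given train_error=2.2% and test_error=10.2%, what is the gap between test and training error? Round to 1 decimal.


Generalization gap = test_error - train_error
= 10.2 - 2.2
= 8.0%
A moderate gap.

8.0


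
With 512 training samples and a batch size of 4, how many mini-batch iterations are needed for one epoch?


Iterations per epoch = dataset_size / batch_size
= 512 / 4
= 128

128


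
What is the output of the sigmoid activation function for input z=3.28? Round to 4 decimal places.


sigmoid(z) = 1 / (1 + exp(-z))
exp(-(3.28)) = exp(-3.28) = 0.0376
1 + 0.0376 = 1.0376
1 / 1.0376 = 0.9637

0.9637


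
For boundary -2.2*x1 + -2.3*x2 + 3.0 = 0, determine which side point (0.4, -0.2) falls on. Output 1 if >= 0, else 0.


Compute -2.2 * 0.4 + -2.3 * -0.2 + 3.0
= -0.88 + 0.46 + 3.0
= 2.58
Since 2.58 >= 0, the point is on the positive side.

1


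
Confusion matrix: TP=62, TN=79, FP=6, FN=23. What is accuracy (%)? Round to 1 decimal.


Accuracy = (TP + TN) / (TP + TN + FP + FN) * 100
= (62 + 79) / (62 + 79 + 6 + 23)
= 141 / 170
= 0.8294
= 82.9%

82.9


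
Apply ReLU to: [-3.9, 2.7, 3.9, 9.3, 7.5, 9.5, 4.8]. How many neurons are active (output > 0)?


ReLU(x) = max(0, x) for each element:
ReLU(-3.9) = 0
ReLU(2.7) = 2.7
ReLU(3.9) = 3.9
ReLU(9.3) = 9.3
ReLU(7.5) = 7.5
ReLU(9.5) = 9.5
ReLU(4.8) = 4.8
Active neurons (>0): 6

6


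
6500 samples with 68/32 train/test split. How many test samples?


Train samples = 6500 * 68% = 4420
Test samples = 6500 - 4420
= 2080

2080


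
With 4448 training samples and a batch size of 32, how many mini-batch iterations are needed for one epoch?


Iterations per epoch = dataset_size / batch_size
= 4448 / 32
= 139

139


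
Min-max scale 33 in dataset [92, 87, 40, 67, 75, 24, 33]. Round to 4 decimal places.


Min = 24, Max = 92
Range = 92 - 24 = 68
Scaled = (x - min) / (max - min)
= (33 - 24) / 68
= 9 / 68
= 0.1324

0.1324


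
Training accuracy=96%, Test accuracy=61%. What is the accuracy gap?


Gap = train_accuracy - test_accuracy
= 96 - 61
= 35%
This large gap strongly indicates overfitting.

35


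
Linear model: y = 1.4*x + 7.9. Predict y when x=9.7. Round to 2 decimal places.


y = 1.4 * 9.7 + (7.9)
= 13.58 + (7.9)
= 21.48

21.48


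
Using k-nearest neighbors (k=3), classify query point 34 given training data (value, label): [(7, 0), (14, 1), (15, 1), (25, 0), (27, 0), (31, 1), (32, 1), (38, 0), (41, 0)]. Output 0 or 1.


Distances from query 34:
Point 32 (class 1): distance = 2
Point 31 (class 1): distance = 3
Point 38 (class 0): distance = 4
K=3 nearest neighbors: classes = [1, 1, 0]
Votes for class 1: 2 / 3
Majority vote => class 1

1


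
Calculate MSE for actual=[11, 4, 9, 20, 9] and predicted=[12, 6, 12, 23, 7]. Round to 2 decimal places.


Differences: [-1, -2, -3, -3, 2]
Squared errors: [1, 4, 9, 9, 4]
Sum of squared errors = 27
MSE = 27 / 5 = 5.40

5.40


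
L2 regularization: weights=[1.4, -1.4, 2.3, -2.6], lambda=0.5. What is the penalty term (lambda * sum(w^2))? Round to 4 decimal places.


Squaring each weight:
1.4^2 = 1.96
(-1.4)^2 = 1.96
2.3^2 = 5.29
(-2.6)^2 = 6.76
Sum of squares = 15.97
Penalty = 0.5 * 15.97 = 7.9850

7.9850


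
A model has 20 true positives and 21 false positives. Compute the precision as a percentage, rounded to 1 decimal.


Precision = TP / (TP + FP) * 100
= 20 / (20 + 21)
= 20 / 41
= 0.4878
= 48.8%

48.8


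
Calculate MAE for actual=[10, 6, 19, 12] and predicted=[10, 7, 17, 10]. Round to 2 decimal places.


Absolute errors: [0, 1, 2, 2]
Sum of absolute errors = 5
MAE = 5 / 4 = 1.25

1.25


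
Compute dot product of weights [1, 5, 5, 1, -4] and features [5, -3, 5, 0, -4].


Element-wise products:
1 * 5 = 5
5 * -3 = -15
5 * 5 = 25
1 * 0 = 0
-4 * -4 = 16
Sum = 5 + -15 + 25 + 0 + 16
= 31

31


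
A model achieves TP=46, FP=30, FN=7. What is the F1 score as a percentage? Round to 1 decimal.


Precision = TP / (TP + FP) = 46 / 76 = 0.6053
Recall = TP / (TP + FN) = 46 / 53 = 0.8679
F1 = 2 * P * R / (P + R)
= 2 * 0.6053 * 0.8679 / (0.6053 + 0.8679)
= 1.0506 / 1.4732
= 0.7132
As percentage: 71.3%

71.3


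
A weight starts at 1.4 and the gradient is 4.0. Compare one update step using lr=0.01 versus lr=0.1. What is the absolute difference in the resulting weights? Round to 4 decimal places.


With lr=0.01: w_new = 1.4 - 0.01 * 4.0 = 1.36
With lr=0.1: w_new = 1.4 - 0.1 * 4.0 = 1.0
Absolute difference = |1.36 - 1.0|
= 0.3600

0.3600


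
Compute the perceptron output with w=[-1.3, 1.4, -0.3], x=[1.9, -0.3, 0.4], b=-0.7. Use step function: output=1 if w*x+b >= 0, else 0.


z = w . x + b
= -1.3*1.9 + 1.4*-0.3 + -0.3*0.4 + -0.7
= -2.47 + -0.42 + -0.12 + -0.7
= -3.01 + -0.7
= -3.71
Since z = -3.71 < 0, output = 0

0


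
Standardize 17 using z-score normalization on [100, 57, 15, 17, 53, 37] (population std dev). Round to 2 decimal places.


Mean = (100 + 57 + 15 + 17 + 53 + 37) / 6 = 46.5
Variance = sum((x_i - mean)^2) / n = 827.9167
Std = sqrt(827.9167) = 28.7735
Z = (x - mean) / std
= (17 - 46.5) / 28.7735
= -29.5 / 28.7735
= -1.03

-1.03


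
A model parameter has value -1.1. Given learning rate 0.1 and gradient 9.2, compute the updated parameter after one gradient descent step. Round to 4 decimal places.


w_new = w_old - lr * gradient
= -1.1 - 0.1 * 9.2
= -1.1 - (0.92)
= -2.0200

-2.0200


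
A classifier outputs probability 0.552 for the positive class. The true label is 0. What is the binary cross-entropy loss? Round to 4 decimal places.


For y=0: Loss = -log(1-p)
= -log(1 - 0.552)
= -log(0.448)
= -(-0.803)
= 0.8030

0.8030


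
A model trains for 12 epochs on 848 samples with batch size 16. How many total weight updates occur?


Iterations per epoch = 848 / 16 = 53
Total updates = iterations_per_epoch * epochs
= 53 * 12
= 636

636


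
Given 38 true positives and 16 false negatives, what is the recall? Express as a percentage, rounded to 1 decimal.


Recall = TP / (TP + FN) * 100
= 38 / (38 + 16)
= 38 / 54
= 0.7037
= 70.4%

70.4


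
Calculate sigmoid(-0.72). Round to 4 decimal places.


sigmoid(z) = 1 / (1 + exp(-z))
exp(-(-0.72)) = exp(0.72) = 2.0544
1 + 2.0544 = 3.0544
1 / 3.0544 = 0.3274

0.3274


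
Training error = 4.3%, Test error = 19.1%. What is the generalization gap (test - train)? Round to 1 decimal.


Generalization gap = test_error - train_error
= 19.1 - 4.3
= 14.8%
A large gap suggests overfitting.

14.8


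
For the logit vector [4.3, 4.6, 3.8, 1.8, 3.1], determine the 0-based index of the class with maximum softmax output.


Softmax is a monotonic transformation, so it preserves the argmax.
We need to find the index of the maximum logit.
Index 0: 4.3
Index 1: 4.6
Index 2: 3.8
Index 3: 1.8
Index 4: 3.1
Maximum logit = 4.6 at index 1

1


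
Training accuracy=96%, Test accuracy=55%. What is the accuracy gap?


Gap = train_accuracy - test_accuracy
= 96 - 55
= 41%
This large gap strongly indicates overfitting.

41


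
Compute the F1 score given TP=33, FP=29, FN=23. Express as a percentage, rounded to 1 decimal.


Precision = TP / (TP + FP) = 33 / 62 = 0.5323
Recall = TP / (TP + FN) = 33 / 56 = 0.5893
F1 = 2 * P * R / (P + R)
= 2 * 0.5323 * 0.5893 / (0.5323 + 0.5893)
= 0.6273 / 1.1215
= 0.5593
As percentage: 55.9%

55.9


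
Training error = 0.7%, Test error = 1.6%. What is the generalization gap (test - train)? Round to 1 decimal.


Generalization gap = test_error - train_error
= 1.6 - 0.7
= 0.9%
A small gap suggests good generalization.

0.9


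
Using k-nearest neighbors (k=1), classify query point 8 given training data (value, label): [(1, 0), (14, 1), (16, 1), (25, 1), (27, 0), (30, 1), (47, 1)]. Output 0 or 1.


Distances from query 8:
Point 14 (class 1): distance = 6
K=1 nearest neighbors: classes = [1]
Votes for class 1: 1 / 1
Majority vote => class 1

1


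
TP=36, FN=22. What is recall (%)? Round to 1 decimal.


Recall = TP / (TP + FN) * 100
= 36 / (36 + 22)
= 36 / 58
= 0.6207
= 62.1%

62.1


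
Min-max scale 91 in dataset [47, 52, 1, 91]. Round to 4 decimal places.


Min = 1, Max = 91
Range = 91 - 1 = 90
Scaled = (x - min) / (max - min)
= (91 - 1) / 90
= 90 / 90
= 1.0000

1.0000


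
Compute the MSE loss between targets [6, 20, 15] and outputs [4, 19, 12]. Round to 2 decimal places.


Differences: [2, 1, 3]
Squared errors: [4, 1, 9]
Sum of squared errors = 14
MSE = 14 / 3 = 4.67

4.67


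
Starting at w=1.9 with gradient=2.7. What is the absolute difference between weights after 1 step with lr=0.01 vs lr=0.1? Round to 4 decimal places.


With lr=0.01: w_new = 1.9 - 0.01 * 2.7 = 1.873
With lr=0.1: w_new = 1.9 - 0.1 * 2.7 = 1.63
Absolute difference = |1.873 - 1.63|
= 0.2430

0.2430


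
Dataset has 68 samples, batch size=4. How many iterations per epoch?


Iterations per epoch = dataset_size / batch_size
= 68 / 4
= 17

17


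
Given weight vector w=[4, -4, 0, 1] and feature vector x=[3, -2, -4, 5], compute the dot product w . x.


Element-wise products:
4 * 3 = 12
-4 * -2 = 8
0 * -4 = 0
1 * 5 = 5
Sum = 12 + 8 + 0 + 5
= 25

25


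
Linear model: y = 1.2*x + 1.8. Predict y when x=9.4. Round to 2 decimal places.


y = 1.2 * 9.4 + (1.8)
= 11.28 + (1.8)
= 13.08

13.08


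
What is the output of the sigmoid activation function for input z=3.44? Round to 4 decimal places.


sigmoid(z) = 1 / (1 + exp(-z))
exp(-(3.44)) = exp(-3.44) = 0.0321
1 + 0.0321 = 1.0321
1 / 1.0321 = 0.9689

0.9689


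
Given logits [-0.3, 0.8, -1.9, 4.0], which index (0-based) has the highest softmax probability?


Softmax is a monotonic transformation, so it preserves the argmax.
We need to find the index of the maximum logit.
Index 0: -0.3
Index 1: 0.8
Index 2: -1.9
Index 3: 4.0
Maximum logit = 4.0 at index 3

3


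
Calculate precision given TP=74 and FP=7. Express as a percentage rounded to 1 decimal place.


Precision = TP / (TP + FP) * 100
= 74 / (74 + 7)
= 74 / 81
= 0.9136
= 91.4%

91.4


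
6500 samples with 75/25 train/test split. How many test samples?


Train samples = 6500 * 75% = 4875
Test samples = 6500 - 4875
= 1625

1625


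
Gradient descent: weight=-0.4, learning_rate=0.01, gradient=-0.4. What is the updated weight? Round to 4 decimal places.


w_new = w_old - lr * gradient
= -0.4 - 0.01 * -0.4
= -0.4 - (-0.004)
= -0.3960

-0.3960


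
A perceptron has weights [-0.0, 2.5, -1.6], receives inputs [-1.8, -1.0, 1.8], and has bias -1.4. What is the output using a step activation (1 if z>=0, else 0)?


z = w . x + b
= -0.0*-1.8 + 2.5*-1.0 + -1.6*1.8 + -1.4
= 0.0 + -2.5 + -2.88 + -1.4
= -5.38 + -1.4
= -6.78
Since z = -6.78 < 0, output = 0

0


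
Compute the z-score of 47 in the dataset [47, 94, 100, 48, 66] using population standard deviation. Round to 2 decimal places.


Mean = (47 + 94 + 100 + 48 + 66) / 5 = 71.0
Variance = sum((x_i - mean)^2) / n = 500.0
Std = sqrt(500.0) = 22.3607
Z = (x - mean) / std
= (47 - 71.0) / 22.3607
= -24.0 / 22.3607
= -1.07

-1.07


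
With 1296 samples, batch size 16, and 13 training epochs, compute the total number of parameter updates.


Iterations per epoch = 1296 / 16 = 81
Total updates = iterations_per_epoch * epochs
= 81 * 13
= 1053

1053


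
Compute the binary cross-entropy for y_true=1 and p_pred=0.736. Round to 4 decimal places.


For y=1: Loss = -log(p)
= -log(0.736)
= -(-0.3065)
= 0.3065

0.3065


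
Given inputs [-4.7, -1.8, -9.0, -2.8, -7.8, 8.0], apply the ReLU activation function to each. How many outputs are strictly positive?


ReLU(x) = max(0, x) for each element:
ReLU(-4.7) = 0
ReLU(-1.8) = 0
ReLU(-9.0) = 0
ReLU(-2.8) = 0
ReLU(-7.8) = 0
ReLU(8.0) = 8.0
Active neurons (>0): 1

1


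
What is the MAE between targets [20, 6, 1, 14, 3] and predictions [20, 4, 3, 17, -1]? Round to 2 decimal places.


Absolute errors: [0, 2, 2, 3, 4]
Sum of absolute errors = 11
MAE = 11 / 5 = 2.20

2.20


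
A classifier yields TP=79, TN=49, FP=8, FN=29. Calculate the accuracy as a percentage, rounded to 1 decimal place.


Accuracy = (TP + TN) / (TP + TN + FP + FN) * 100
= (79 + 49) / (79 + 49 + 8 + 29)
= 128 / 165
= 0.7758
= 77.6%

77.6


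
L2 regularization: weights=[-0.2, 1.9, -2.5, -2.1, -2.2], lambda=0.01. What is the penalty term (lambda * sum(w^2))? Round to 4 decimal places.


Squaring each weight:
(-0.2)^2 = 0.04
1.9^2 = 3.61
(-2.5)^2 = 6.25
(-2.1)^2 = 4.41
(-2.2)^2 = 4.84
Sum of squares = 19.15
Penalty = 0.01 * 19.15 = 0.1915

0.1915


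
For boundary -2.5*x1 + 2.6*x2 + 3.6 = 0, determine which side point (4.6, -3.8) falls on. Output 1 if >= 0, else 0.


Compute -2.5 * 4.6 + 2.6 * -3.8 + 3.6
= -11.5 + -9.88 + 3.6
= -17.78
Since -17.78 < 0, the point is on the negative side.

0


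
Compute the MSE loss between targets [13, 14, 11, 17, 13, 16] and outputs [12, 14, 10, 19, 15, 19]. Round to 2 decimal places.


Differences: [1, 0, 1, -2, -2, -3]
Squared errors: [1, 0, 1, 4, 4, 9]
Sum of squared errors = 19
MSE = 19 / 6 = 3.17

3.17


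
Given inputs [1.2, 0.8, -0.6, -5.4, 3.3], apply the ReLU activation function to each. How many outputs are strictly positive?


ReLU(x) = max(0, x) for each element:
ReLU(1.2) = 1.2
ReLU(0.8) = 0.8
ReLU(-0.6) = 0
ReLU(-5.4) = 0
ReLU(3.3) = 3.3
Active neurons (>0): 3

3


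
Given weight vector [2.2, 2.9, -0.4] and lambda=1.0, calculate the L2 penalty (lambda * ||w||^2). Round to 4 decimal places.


Squaring each weight:
2.2^2 = 4.84
2.9^2 = 8.41
(-0.4)^2 = 0.16
Sum of squares = 13.41
Penalty = 1.0 * 13.41 = 13.4100

13.4100


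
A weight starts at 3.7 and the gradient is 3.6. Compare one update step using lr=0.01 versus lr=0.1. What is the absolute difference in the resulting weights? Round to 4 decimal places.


With lr=0.01: w_new = 3.7 - 0.01 * 3.6 = 3.664
With lr=0.1: w_new = 3.7 - 0.1 * 3.6 = 3.34
Absolute difference = |3.664 - 3.34|
= 0.3240

0.3240


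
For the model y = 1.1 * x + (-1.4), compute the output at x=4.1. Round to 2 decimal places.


y = 1.1 * 4.1 + (-1.4)
= 4.51 + (-1.4)
= 3.11

3.11


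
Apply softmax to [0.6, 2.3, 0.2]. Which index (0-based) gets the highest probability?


Softmax is a monotonic transformation, so it preserves the argmax.
We need to find the index of the maximum logit.
Index 0: 0.6
Index 1: 2.3
Index 2: 0.2
Maximum logit = 2.3 at index 1

1


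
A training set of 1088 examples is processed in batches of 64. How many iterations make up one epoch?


Iterations per epoch = dataset_size / batch_size
= 1088 / 64
= 17

17


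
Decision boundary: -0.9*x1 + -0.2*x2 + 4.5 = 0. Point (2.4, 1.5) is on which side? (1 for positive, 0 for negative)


Compute -0.9 * 2.4 + -0.2 * 1.5 + 4.5
= -2.16 + -0.3 + 4.5
= 2.04
Since 2.04 >= 0, the point is on the positive side.

1


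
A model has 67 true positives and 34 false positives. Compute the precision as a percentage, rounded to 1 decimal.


Precision = TP / (TP + FP) * 100
= 67 / (67 + 34)
= 67 / 101
= 0.6634
= 66.3%

66.3


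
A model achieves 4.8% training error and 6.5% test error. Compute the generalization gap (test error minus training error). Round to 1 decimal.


Generalization gap = test_error - train_error
= 6.5 - 4.8
= 1.7%
A small gap suggests good generalization.

1.7


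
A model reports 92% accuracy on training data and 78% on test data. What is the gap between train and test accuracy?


Gap = train_accuracy - test_accuracy
= 92 - 78
= 14%
This gap suggests the model is overfitting.

14


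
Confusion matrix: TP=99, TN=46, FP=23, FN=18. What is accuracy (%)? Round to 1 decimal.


Accuracy = (TP + TN) / (TP + TN + FP + FN) * 100
= (99 + 46) / (99 + 46 + 23 + 18)
= 145 / 186
= 0.7796
= 78.0%

78.0


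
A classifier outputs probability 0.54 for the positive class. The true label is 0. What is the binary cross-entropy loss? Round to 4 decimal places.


For y=0: Loss = -log(1-p)
= -log(1 - 0.54)
= -log(0.46)
= -(-0.7765)
= 0.7765

0.7765


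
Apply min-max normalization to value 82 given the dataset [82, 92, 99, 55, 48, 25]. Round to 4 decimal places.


Min = 25, Max = 99
Range = 99 - 25 = 74
Scaled = (x - min) / (max - min)
= (82 - 25) / 74
= 57 / 74
= 0.7703

0.7703


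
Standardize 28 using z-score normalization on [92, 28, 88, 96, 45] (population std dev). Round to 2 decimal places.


Mean = (92 + 28 + 88 + 96 + 45) / 5 = 69.8
Variance = sum((x_i - mean)^2) / n = 774.56
Std = sqrt(774.56) = 27.8309
Z = (x - mean) / std
= (28 - 69.8) / 27.8309
= -41.8 / 27.8309
= -1.50

-1.50


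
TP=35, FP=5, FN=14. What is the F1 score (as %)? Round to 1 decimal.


Precision = TP / (TP + FP) = 35 / 40 = 0.875
Recall = TP / (TP + FN) = 35 / 49 = 0.7143
F1 = 2 * P * R / (P + R)
= 2 * 0.875 * 0.7143 / (0.875 + 0.7143)
= 1.25 / 1.5893
= 0.7865
As percentage: 78.7%

78.7


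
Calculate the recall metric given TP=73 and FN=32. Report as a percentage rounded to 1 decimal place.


Recall = TP / (TP + FN) * 100
= 73 / (73 + 32)
= 73 / 105
= 0.6952
= 69.5%

69.5


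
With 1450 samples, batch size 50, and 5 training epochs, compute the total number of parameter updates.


Iterations per epoch = 1450 / 50 = 29
Total updates = iterations_per_epoch * epochs
= 29 * 5
= 145

145


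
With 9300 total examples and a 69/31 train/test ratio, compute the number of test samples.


Train samples = 9300 * 69% = 6417
Test samples = 9300 - 6417
= 2883

2883


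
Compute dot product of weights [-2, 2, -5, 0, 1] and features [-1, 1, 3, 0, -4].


Element-wise products:
-2 * -1 = 2
2 * 1 = 2
-5 * 3 = -15
0 * 0 = 0
1 * -4 = -4
Sum = 2 + 2 + -15 + 0 + -4
= -15

-15


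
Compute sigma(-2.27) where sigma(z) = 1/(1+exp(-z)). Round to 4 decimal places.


sigmoid(z) = 1 / (1 + exp(-z))
exp(-(-2.27)) = exp(2.27) = 9.6794
1 + 9.6794 = 10.6794
1 / 10.6794 = 0.0936

0.0936


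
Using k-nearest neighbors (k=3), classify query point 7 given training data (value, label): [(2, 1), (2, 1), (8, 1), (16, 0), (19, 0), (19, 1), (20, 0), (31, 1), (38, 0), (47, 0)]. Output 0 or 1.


Distances from query 7:
Point 8 (class 1): distance = 1
Point 2 (class 1): distance = 5
Point 2 (class 1): distance = 5
K=3 nearest neighbors: classes = [1, 1, 1]
Votes for class 1: 3 / 3
Majority vote => class 1

1


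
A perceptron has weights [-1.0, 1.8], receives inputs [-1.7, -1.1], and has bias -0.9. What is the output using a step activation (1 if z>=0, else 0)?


z = w . x + b
= -1.0*-1.7 + 1.8*-1.1 + -0.9
= 1.7 + -1.98 + -0.9
= -0.28 + -0.9
= -1.18
Since z = -1.18 < 0, output = 0

0


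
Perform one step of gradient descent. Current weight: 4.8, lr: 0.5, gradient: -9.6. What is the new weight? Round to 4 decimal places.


w_new = w_old - lr * gradient
= 4.8 - 0.5 * -9.6
= 4.8 - (-4.8)
= 9.6000

9.6000


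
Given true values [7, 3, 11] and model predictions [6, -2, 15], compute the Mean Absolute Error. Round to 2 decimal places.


Absolute errors: [1, 5, 4]
Sum of absolute errors = 10
MAE = 10 / 3 = 3.33

3.33


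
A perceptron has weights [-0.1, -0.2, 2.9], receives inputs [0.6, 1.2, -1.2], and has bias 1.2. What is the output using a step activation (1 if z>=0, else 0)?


z = w . x + b
= -0.1*0.6 + -0.2*1.2 + 2.9*-1.2 + 1.2
= -0.06 + -0.24 + -3.48 + 1.2
= -3.78 + 1.2
= -2.58
Since z = -2.58 < 0, output = 0

0


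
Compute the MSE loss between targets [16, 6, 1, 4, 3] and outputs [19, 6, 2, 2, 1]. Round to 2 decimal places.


Differences: [-3, 0, -1, 2, 2]
Squared errors: [9, 0, 1, 4, 4]
Sum of squared errors = 18
MSE = 18 / 5 = 3.60

3.60


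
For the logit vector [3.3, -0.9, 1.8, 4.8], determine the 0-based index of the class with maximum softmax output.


Softmax is a monotonic transformation, so it preserves the argmax.
We need to find the index of the maximum logit.
Index 0: 3.3
Index 1: -0.9
Index 2: 1.8
Index 3: 4.8
Maximum logit = 4.8 at index 3

3


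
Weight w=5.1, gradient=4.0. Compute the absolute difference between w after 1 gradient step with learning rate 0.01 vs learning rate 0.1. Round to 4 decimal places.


With lr=0.01: w_new = 5.1 - 0.01 * 4.0 = 5.06
With lr=0.1: w_new = 5.1 - 0.1 * 4.0 = 4.7
Absolute difference = |5.06 - 4.7|
= 0.3600

0.3600


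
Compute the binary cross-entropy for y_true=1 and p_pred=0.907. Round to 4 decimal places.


For y=1: Loss = -log(p)
= -log(0.907)
= -(-0.0976)
= 0.0976

0.0976


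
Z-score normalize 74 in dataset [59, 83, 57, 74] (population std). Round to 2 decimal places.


Mean = (59 + 83 + 57 + 74) / 4 = 68.25
Variance = sum((x_i - mean)^2) / n = 115.6875
Std = sqrt(115.6875) = 10.7558
Z = (x - mean) / std
= (74 - 68.25) / 10.7558
= 5.75 / 10.7558
= 0.53

0.53


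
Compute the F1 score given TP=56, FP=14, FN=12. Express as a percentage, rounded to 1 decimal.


Precision = TP / (TP + FP) = 56 / 70 = 0.8
Recall = TP / (TP + FN) = 56 / 68 = 0.8235
F1 = 2 * P * R / (P + R)
= 2 * 0.8 * 0.8235 / (0.8 + 0.8235)
= 1.3176 / 1.6235
= 0.8116
As percentage: 81.2%

81.2


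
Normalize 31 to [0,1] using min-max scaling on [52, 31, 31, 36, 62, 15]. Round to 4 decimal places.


Min = 15, Max = 62
Range = 62 - 15 = 47
Scaled = (x - min) / (max - min)
= (31 - 15) / 47
= 16 / 47
= 0.3404

0.3404


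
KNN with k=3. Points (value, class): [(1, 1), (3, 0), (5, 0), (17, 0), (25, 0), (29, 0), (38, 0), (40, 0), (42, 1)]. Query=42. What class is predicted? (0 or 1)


Distances from query 42:
Point 42 (class 1): distance = 0
Point 40 (class 0): distance = 2
Point 38 (class 0): distance = 4
K=3 nearest neighbors: classes = [1, 0, 0]
Votes for class 1: 1 / 3
Majority vote => class 0

0


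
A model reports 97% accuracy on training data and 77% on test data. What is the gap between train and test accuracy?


Gap = train_accuracy - test_accuracy
= 97 - 77
= 20%
This gap suggests the model is overfitting.

20


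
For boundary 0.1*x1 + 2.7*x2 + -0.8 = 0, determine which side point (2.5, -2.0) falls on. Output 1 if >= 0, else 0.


Compute 0.1 * 2.5 + 2.7 * -2.0 + -0.8
= 0.25 + -5.4 + -0.8
= -5.95
Since -5.95 < 0, the point is on the negative side.

0


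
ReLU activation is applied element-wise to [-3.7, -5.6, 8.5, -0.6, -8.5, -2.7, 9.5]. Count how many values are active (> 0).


ReLU(x) = max(0, x) for each element:
ReLU(-3.7) = 0
ReLU(-5.6) = 0
ReLU(8.5) = 8.5
ReLU(-0.6) = 0
ReLU(-8.5) = 0
ReLU(-2.7) = 0
ReLU(9.5) = 9.5
Active neurons (>0): 2

2


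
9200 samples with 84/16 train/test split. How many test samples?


Train samples = 9200 * 84% = 7728
Test samples = 9200 - 7728
= 1472

1472


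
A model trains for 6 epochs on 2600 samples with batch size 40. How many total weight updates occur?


Iterations per epoch = 2600 / 40 = 65
Total updates = iterations_per_epoch * epochs
= 65 * 6
= 390

390


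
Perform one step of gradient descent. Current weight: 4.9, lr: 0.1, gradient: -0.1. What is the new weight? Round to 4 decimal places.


w_new = w_old - lr * gradient
= 4.9 - 0.1 * -0.1
= 4.9 - (-0.01)
= 4.9100

4.9100


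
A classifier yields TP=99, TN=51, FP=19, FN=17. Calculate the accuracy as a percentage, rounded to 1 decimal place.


Accuracy = (TP + TN) / (TP + TN + FP + FN) * 100
= (99 + 51) / (99 + 51 + 19 + 17)
= 150 / 186
= 0.8065
= 80.6%

80.6


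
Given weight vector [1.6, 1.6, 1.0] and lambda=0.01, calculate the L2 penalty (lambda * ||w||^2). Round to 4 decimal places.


Squaring each weight:
1.6^2 = 2.56
1.6^2 = 2.56
1.0^2 = 1.0
Sum of squares = 6.12
Penalty = 0.01 * 6.12 = 0.0612

0.0612


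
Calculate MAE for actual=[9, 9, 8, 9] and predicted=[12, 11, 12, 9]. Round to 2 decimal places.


Absolute errors: [3, 2, 4, 0]
Sum of absolute errors = 9
MAE = 9 / 4 = 2.25

2.25
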